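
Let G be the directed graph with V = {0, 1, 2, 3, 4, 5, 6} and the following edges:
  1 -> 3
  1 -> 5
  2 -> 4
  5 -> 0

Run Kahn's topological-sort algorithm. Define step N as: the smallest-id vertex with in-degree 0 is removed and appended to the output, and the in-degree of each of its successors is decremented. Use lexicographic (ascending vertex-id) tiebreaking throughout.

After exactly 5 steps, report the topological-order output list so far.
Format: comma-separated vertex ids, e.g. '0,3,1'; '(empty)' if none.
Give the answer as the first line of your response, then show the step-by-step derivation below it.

1,2,3,4,5

step 1: output 1; order=[1]; indeg=(1,0,0,0,1,0,0)
step 2: output 2; order=[1,2]; indeg=(1,0,0,0,0,0,0)
step 3: output 3; order=[1,2,3]; indeg=(1,0,0,0,0,0,0)
step 4: output 4; order=[1,2,3,4]; indeg=(1,0,0,0,0,0,0)
step 5: output 5; order=[1,2,3,4,5]; indeg=(0,0,0,0,0,0,0)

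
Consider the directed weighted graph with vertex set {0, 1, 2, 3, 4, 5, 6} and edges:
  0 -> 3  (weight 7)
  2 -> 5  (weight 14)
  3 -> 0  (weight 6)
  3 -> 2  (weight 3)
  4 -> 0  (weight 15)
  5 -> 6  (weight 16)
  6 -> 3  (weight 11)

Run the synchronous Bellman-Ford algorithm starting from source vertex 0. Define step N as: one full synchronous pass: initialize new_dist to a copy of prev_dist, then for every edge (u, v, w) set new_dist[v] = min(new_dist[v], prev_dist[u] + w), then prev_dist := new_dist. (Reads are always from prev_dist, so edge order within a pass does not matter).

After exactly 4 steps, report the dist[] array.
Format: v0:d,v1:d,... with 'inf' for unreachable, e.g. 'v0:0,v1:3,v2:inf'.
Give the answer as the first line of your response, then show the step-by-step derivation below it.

v0:0,v1:inf,v2:10,v3:7,v4:inf,v5:24,v6:40

step 1: dist = v0:0,v1:inf,v2:inf,v3:7,v4:inf,v5:inf,v6:inf
step 2: dist = v0:0,v1:inf,v2:10,v3:7,v4:inf,v5:inf,v6:inf
step 3: dist = v0:0,v1:inf,v2:10,v3:7,v4:inf,v5:24,v6:inf
step 4: dist = v0:0,v1:inf,v2:10,v3:7,v4:inf,v5:24,v6:40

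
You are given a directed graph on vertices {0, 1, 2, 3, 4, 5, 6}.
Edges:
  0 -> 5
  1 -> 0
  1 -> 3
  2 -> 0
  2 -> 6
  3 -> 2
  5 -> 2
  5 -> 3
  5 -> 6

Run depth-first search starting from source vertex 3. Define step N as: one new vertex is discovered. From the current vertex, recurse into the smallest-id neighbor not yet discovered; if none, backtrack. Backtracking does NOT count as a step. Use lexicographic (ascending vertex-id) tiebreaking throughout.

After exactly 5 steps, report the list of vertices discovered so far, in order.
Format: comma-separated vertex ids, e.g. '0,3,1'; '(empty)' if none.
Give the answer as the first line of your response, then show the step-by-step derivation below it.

3,2,0,5,6

step 1: discover 3; path=3; order=3
step 2: discover 2; path=3>2; order=3,2
step 3: discover 0; path=3>2>0; order=3,2,0
step 4: discover 5; path=3>2>0>5; order=3,2,0,5
step 5: discover 6; path=3>2>0>5>6; order=3,2,0,5,6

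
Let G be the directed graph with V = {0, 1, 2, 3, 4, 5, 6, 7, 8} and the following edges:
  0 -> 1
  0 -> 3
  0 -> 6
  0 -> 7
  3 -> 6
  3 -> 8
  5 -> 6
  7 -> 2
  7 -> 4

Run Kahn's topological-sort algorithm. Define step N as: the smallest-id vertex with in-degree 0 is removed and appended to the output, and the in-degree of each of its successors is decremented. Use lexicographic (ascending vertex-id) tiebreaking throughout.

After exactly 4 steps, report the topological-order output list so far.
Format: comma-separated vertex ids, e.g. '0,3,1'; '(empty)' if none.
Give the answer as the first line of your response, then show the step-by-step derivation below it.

0,1,3,5

step 1: output 0; order=[0]; indeg=(0,0,1,0,1,0,2,0,1)
step 2: output 1; order=[0,1]; indeg=(0,0,1,0,1,0,2,0,1)
step 3: output 3; order=[0,1,3]; indeg=(0,0,1,0,1,0,1,0,0)
step 4: output 5; order=[0,1,3,5]; indeg=(0,0,1,0,1,0,0,0,0)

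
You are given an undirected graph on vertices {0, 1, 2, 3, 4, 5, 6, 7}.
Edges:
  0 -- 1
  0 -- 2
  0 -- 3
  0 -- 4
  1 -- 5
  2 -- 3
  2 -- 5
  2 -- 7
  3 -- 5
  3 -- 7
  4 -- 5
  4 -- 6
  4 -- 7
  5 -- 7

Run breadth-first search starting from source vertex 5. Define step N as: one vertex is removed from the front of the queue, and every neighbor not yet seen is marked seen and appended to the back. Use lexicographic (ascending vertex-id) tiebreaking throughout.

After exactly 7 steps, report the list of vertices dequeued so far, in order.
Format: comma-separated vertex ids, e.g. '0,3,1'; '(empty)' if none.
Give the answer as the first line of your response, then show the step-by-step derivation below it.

5,1,2,3,4,7,0

step 1: dequeue 5; queue=[1,2,3,4,7]; order=5
step 2: dequeue 1; queue=[2,3,4,7,0]; order=5,1
step 3: dequeue 2; queue=[3,4,7,0]; order=5,1,2
step 4: dequeue 3; queue=[4,7,0]; order=5,1,2,3
step 5: dequeue 4; queue=[7,0,6]; order=5,1,2,3,4
step 6: dequeue 7; queue=[0,6]; order=5,1,2,3,4,7
step 7: dequeue 0; queue=[6]; order=5,1,2,3,4,7,0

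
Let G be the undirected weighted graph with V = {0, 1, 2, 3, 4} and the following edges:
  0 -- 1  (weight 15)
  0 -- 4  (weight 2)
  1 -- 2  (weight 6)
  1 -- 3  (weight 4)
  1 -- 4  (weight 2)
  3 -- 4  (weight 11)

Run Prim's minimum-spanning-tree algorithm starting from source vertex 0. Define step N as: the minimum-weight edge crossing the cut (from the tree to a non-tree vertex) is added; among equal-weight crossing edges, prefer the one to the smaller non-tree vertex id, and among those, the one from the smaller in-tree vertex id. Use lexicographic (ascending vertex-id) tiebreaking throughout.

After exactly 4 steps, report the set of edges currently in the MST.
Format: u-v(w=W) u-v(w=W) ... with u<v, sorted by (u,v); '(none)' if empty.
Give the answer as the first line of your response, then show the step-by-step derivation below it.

0-4(w=2) 1-2(w=6) 1-3(w=4) 1-4(w=2)

step 1: add edge 0-4 (w=2); MST = {0-4(w=2)}
step 2: add edge 1-4 (w=2); MST = {0-4(w=2) 1-4(w=2)}
step 3: add edge 1-3 (w=4); MST = {0-4(w=2) 1-3(w=4) 1-4(w=2)}
step 4: add edge 1-2 (w=6); MST = {0-4(w=2) 1-2(w=6) 1-3(w=4) 1-4(w=2)}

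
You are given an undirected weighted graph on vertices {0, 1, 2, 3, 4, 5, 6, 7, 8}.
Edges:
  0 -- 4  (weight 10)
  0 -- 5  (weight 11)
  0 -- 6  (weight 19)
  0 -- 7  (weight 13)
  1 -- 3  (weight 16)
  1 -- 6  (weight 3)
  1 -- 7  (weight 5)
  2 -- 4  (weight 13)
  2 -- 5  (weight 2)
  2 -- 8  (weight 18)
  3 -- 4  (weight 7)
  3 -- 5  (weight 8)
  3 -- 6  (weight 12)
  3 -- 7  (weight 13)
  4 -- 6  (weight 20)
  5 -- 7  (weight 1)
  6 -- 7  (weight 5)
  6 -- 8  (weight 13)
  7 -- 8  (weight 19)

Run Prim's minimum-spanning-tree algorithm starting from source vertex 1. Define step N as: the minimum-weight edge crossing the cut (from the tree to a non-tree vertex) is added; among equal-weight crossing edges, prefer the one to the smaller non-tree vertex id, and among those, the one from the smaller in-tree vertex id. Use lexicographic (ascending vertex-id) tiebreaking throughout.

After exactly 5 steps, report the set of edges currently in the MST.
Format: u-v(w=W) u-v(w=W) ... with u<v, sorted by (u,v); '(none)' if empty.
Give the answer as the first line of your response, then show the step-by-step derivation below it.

1-6(w=3) 1-7(w=5) 2-5(w=2) 3-5(w=8) 5-7(w=1)

step 1: add edge 1-6 (w=3); MST = {1-6(w=3)}
step 2: add edge 1-7 (w=5); MST = {1-6(w=3) 1-7(w=5)}
step 3: add edge 5-7 (w=1); MST = {1-6(w=3) 1-7(w=5) 5-7(w=1)}
step 4: add edge 2-5 (w=2); MST = {1-6(w=3) 1-7(w=5) 2-5(w=2) 5-7(w=1)}
step 5: add edge 3-5 (w=8); MST = {1-6(w=3) 1-7(w=5) 2-5(w=2) 3-5(w=8) 5-7(w=1)}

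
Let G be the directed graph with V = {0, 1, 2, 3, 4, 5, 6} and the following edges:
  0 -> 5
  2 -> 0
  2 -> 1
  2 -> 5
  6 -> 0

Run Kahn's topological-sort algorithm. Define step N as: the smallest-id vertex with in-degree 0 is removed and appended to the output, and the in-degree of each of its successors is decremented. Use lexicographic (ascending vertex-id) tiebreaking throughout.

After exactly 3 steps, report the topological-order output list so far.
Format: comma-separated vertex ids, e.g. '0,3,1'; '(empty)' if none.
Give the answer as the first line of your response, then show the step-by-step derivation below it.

2,1,3

step 1: output 2; order=[2]; indeg=(1,0,0,0,0,1,0)
step 2: output 1; order=[2,1]; indeg=(1,0,0,0,0,1,0)
step 3: output 3; order=[2,1,3]; indeg=(1,0,0,0,0,1,0)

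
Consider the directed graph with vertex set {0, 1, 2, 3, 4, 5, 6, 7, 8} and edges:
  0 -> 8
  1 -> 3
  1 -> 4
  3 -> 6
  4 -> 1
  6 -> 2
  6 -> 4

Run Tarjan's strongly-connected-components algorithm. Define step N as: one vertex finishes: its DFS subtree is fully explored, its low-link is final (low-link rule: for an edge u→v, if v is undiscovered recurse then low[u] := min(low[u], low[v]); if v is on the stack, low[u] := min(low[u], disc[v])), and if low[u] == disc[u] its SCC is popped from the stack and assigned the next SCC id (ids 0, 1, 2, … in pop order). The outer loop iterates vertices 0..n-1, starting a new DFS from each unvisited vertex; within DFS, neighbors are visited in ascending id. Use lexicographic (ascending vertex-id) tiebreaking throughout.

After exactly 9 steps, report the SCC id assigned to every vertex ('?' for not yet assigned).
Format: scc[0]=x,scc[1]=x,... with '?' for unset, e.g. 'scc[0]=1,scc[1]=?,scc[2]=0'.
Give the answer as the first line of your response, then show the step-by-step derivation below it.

scc[0]=1,scc[1]=3,scc[2]=2,scc[3]=3,scc[4]=3,scc[5]=4,scc[6]=3,scc[7]=5,scc[8]=0

step 1: low=(low[0]=0,low[1]=?,low[2]=?,low[3]=?,low[4]=?,low[5]=?,low[6]=?,low[7]=?,low[8]=1); scc=(scc[0]=?,scc[1]=?,scc[2]=?,scc[3]=?,scc[4]=?,scc[5]=?,scc[6]=?,scc[7]=?,scc[8]=0)
step 2: low=(low[0]=0,low[1]=?,low[2]=?,low[3]=?,low[4]=?,low[5]=?,low[6]=?,low[7]=?,low[8]=1); scc=(scc[0]=1,scc[1]=?,scc[2]=?,scc[3]=?,scc[4]=?,scc[5]=?,scc[6]=?,scc[7]=?,scc[8]=0)
step 3: low=(low[0]=0,low[1]=2,low[2]=5,low[3]=3,low[4]=?,low[5]=?,low[6]=4,low[7]=?,low[8]=1); scc=(scc[0]=1,scc[1]=?,scc[2]=2,scc[3]=?,scc[4]=?,scc[5]=?,scc[6]=?,scc[7]=?,scc[8]=0)
step 4: low=(low[0]=0,low[1]=2,low[2]=5,low[3]=3,low[4]=2,low[5]=?,low[6]=4,low[7]=?,low[8]=1); scc=(scc[0]=1,scc[1]=?,scc[2]=2,scc[3]=?,scc[4]=?,scc[5]=?,scc[6]=?,scc[7]=?,scc[8]=0)
step 5: low=(low[0]=0,low[1]=2,low[2]=5,low[3]=3,low[4]=2,low[5]=?,low[6]=2,low[7]=?,low[8]=1); scc=(scc[0]=1,scc[1]=?,scc[2]=2,scc[3]=?,scc[4]=?,scc[5]=?,scc[6]=?,scc[7]=?,scc[8]=0)
step 6: low=(low[0]=0,low[1]=2,low[2]=5,low[3]=2,low[4]=2,low[5]=?,low[6]=2,low[7]=?,low[8]=1); scc=(scc[0]=1,scc[1]=?,scc[2]=2,scc[3]=?,scc[4]=?,scc[5]=?,scc[6]=?,scc[7]=?,scc[8]=0)
step 7: low=(low[0]=0,low[1]=2,low[2]=5,low[3]=2,low[4]=2,low[5]=?,low[6]=2,low[7]=?,low[8]=1); scc=(scc[0]=1,scc[1]=3,scc[2]=2,scc[3]=3,scc[4]=3,scc[5]=?,scc[6]=3,scc[7]=?,scc[8]=0)
step 8: low=(low[0]=0,low[1]=2,low[2]=5,low[3]=2,low[4]=2,low[5]=7,low[6]=2,low[7]=?,low[8]=1); scc=(scc[0]=1,scc[1]=3,scc[2]=2,scc[3]=3,scc[4]=3,scc[5]=4,scc[6]=3,scc[7]=?,scc[8]=0)
step 9: low=(low[0]=0,low[1]=2,low[2]=5,low[3]=2,low[4]=2,low[5]=7,low[6]=2,low[7]=8,low[8]=1); scc=(scc[0]=1,scc[1]=3,scc[2]=2,scc[3]=3,scc[4]=3,scc[5]=4,scc[6]=3,scc[7]=5,scc[8]=0)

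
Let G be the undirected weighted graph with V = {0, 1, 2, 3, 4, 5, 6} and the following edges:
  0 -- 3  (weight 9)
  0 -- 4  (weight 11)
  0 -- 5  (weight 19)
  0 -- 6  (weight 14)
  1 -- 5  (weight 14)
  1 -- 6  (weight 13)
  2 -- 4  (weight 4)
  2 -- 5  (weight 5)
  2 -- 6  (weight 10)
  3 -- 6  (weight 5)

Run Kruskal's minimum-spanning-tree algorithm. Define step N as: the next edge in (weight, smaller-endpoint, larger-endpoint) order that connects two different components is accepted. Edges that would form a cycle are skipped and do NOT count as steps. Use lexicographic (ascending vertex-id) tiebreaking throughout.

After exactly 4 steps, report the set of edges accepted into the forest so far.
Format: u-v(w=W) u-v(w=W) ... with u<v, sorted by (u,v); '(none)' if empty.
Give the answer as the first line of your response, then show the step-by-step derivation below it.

0-3(w=9) 2-4(w=4) 2-5(w=5) 3-6(w=5)

step 1: add edge 2-4 (w=4); MST = {2-4(w=4)}
step 2: add edge 2-5 (w=5); MST = {2-4(w=4) 2-5(w=5)}
step 3: add edge 3-6 (w=5); MST = {2-4(w=4) 2-5(w=5) 3-6(w=5)}
step 4: add edge 0-3 (w=9); MST = {0-3(w=9) 2-4(w=4) 2-5(w=5) 3-6(w=5)}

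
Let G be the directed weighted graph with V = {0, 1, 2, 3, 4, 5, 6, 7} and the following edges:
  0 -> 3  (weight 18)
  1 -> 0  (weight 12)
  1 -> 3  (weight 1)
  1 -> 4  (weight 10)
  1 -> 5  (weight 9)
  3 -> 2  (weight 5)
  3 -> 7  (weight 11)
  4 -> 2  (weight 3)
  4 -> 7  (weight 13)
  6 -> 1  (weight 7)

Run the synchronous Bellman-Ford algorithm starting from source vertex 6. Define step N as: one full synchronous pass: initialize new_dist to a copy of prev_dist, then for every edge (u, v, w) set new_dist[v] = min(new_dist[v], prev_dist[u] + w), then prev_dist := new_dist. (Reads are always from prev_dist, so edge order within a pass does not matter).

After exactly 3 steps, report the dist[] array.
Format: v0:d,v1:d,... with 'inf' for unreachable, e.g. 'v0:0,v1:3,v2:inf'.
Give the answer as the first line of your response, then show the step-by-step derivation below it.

v0:19,v1:7,v2:13,v3:8,v4:17,v5:16,v6:0,v7:19

step 1: dist = v0:inf,v1:7,v2:inf,v3:inf,v4:inf,v5:inf,v6:0,v7:inf
step 2: dist = v0:19,v1:7,v2:inf,v3:8,v4:17,v5:16,v6:0,v7:inf
step 3: dist = v0:19,v1:7,v2:13,v3:8,v4:17,v5:16,v6:0,v7:19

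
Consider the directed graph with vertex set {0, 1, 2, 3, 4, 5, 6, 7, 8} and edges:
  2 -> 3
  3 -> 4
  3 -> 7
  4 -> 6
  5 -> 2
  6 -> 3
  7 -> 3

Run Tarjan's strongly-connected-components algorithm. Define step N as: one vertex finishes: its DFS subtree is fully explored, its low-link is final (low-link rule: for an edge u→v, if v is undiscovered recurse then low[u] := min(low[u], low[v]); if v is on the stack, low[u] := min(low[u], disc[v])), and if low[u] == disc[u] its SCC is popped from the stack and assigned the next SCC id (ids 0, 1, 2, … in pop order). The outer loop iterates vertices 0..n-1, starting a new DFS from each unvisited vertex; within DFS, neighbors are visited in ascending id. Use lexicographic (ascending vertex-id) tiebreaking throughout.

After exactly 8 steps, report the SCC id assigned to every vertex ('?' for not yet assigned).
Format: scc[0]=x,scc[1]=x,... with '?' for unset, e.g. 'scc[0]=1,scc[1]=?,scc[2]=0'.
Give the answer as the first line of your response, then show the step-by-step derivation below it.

scc[0]=0,scc[1]=1,scc[2]=3,scc[3]=2,scc[4]=2,scc[5]=4,scc[6]=2,scc[7]=2,scc[8]=?

step 1: low=(low[0]=0,low[1]=?,low[2]=?,low[3]=?,low[4]=?,low[5]=?,low[6]=?,low[7]=?,low[8]=?); scc=(scc[0]=0,scc[1]=?,scc[2]=?,scc[3]=?,scc[4]=?,scc[5]=?,scc[6]=?,scc[7]=?,scc[8]=?)
step 2: low=(low[0]=0,low[1]=1,low[2]=?,low[3]=?,low[4]=?,low[5]=?,low[6]=?,low[7]=?,low[8]=?); scc=(scc[0]=0,scc[1]=1,scc[2]=?,scc[3]=?,scc[4]=?,scc[5]=?,scc[6]=?,scc[7]=?,scc[8]=?)
step 3: low=(low[0]=0,low[1]=1,low[2]=2,low[3]=3,low[4]=4,low[5]=?,low[6]=3,low[7]=?,low[8]=?); scc=(scc[0]=0,scc[1]=1,scc[2]=?,scc[3]=?,scc[4]=?,scc[5]=?,scc[6]=?,scc[7]=?,scc[8]=?)
step 4: low=(low[0]=0,low[1]=1,low[2]=2,low[3]=3,low[4]=3,low[5]=?,low[6]=3,low[7]=?,low[8]=?); scc=(scc[0]=0,scc[1]=1,scc[2]=?,scc[3]=?,scc[4]=?,scc[5]=?,scc[6]=?,scc[7]=?,scc[8]=?)
step 5: low=(low[0]=0,low[1]=1,low[2]=2,low[3]=3,low[4]=3,low[5]=?,low[6]=3,low[7]=3,low[8]=?); scc=(scc[0]=0,scc[1]=1,scc[2]=?,scc[3]=?,scc[4]=?,scc[5]=?,scc[6]=?,scc[7]=?,scc[8]=?)
step 6: low=(low[0]=0,low[1]=1,low[2]=2,low[3]=3,low[4]=3,low[5]=?,low[6]=3,low[7]=3,low[8]=?); scc=(scc[0]=0,scc[1]=1,scc[2]=?,scc[3]=2,scc[4]=2,scc[5]=?,scc[6]=2,scc[7]=2,scc[8]=?)
step 7: low=(low[0]=0,low[1]=1,low[2]=2,low[3]=3,low[4]=3,low[5]=?,low[6]=3,low[7]=3,low[8]=?); scc=(scc[0]=0,scc[1]=1,scc[2]=3,scc[3]=2,scc[4]=2,scc[5]=?,scc[6]=2,scc[7]=2,scc[8]=?)
step 8: low=(low[0]=0,low[1]=1,low[2]=2,low[3]=3,low[4]=3,low[5]=7,low[6]=3,low[7]=3,low[8]=?); scc=(scc[0]=0,scc[1]=1,scc[2]=3,scc[3]=2,scc[4]=2,scc[5]=4,scc[6]=2,scc[7]=2,scc[8]=?)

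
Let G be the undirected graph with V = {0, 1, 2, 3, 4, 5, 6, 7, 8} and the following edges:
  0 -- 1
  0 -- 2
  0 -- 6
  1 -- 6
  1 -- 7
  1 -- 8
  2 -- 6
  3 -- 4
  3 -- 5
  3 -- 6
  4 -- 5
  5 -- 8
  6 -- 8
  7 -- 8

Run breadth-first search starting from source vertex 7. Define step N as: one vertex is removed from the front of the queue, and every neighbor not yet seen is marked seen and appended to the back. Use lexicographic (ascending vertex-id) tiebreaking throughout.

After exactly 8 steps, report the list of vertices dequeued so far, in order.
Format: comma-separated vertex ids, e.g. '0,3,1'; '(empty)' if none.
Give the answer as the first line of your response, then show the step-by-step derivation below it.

7,1,8,0,6,5,2,3

step 1: dequeue 7; queue=[1,8]; order=7
step 2: dequeue 1; queue=[8,0,6]; order=7,1
step 3: dequeue 8; queue=[0,6,5]; order=7,1,8
step 4: dequeue 0; queue=[6,5,2]; order=7,1,8,0
step 5: dequeue 6; queue=[5,2,3]; order=7,1,8,0,6
step 6: dequeue 5; queue=[2,3,4]; order=7,1,8,0,6,5
step 7: dequeue 2; queue=[3,4]; order=7,1,8,0,6,5,2
step 8: dequeue 3; queue=[4]; order=7,1,8,0,6,5,2,3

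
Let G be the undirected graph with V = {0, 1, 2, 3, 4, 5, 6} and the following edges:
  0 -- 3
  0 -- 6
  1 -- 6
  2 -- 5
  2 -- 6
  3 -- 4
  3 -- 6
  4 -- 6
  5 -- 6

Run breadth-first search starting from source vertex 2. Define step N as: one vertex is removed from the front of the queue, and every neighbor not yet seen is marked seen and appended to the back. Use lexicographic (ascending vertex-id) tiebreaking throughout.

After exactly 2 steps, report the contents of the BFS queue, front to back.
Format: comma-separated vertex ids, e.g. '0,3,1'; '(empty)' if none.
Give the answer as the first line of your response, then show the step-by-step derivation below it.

6

step 1: dequeue 2; queue=[5,6]; order=2
step 2: dequeue 5; queue=[6]; order=2,5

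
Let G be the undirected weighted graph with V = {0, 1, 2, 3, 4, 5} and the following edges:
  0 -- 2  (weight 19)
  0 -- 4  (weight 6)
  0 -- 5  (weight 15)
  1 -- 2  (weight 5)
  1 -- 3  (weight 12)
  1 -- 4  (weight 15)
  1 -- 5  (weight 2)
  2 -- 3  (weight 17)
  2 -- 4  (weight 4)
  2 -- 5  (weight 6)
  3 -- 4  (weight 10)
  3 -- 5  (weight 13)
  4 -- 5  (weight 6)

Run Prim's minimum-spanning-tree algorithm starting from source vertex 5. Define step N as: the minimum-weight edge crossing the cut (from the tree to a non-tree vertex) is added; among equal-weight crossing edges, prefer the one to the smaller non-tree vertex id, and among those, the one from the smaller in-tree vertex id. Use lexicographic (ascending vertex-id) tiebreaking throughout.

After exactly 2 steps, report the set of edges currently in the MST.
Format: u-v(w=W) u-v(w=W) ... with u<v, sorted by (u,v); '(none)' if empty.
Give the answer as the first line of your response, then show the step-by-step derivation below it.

1-2(w=5) 1-5(w=2)

step 1: add edge 1-5 (w=2); MST = {1-5(w=2)}
step 2: add edge 1-2 (w=5); MST = {1-2(w=5) 1-5(w=2)}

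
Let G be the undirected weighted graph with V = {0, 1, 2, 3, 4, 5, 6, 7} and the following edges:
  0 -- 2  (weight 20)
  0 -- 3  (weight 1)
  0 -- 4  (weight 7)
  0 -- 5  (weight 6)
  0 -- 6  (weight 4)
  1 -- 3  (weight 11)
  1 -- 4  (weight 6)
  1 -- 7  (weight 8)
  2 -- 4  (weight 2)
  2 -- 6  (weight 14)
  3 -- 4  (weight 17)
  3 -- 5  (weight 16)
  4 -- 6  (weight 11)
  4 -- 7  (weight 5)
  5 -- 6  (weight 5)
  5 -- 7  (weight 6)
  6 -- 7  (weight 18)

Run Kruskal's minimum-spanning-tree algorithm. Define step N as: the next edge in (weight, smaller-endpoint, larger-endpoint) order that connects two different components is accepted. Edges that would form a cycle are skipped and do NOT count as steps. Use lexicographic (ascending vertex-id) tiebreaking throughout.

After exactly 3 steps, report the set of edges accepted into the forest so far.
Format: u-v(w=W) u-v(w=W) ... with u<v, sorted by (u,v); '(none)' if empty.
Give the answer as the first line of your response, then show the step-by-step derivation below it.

0-3(w=1) 0-6(w=4) 2-4(w=2)

step 1: add edge 0-3 (w=1); MST = {0-3(w=1)}
step 2: add edge 2-4 (w=2); MST = {0-3(w=1) 2-4(w=2)}
step 3: add edge 0-6 (w=4); MST = {0-3(w=1) 0-6(w=4) 2-4(w=2)}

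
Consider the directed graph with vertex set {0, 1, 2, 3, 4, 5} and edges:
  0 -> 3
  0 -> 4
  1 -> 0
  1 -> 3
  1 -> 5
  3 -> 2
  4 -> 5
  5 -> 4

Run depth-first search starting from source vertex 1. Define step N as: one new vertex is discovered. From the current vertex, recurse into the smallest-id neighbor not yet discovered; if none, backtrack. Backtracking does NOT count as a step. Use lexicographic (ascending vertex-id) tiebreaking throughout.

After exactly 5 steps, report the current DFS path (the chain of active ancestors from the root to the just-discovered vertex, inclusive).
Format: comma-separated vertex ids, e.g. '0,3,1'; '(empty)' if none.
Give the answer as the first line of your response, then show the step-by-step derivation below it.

1,0,4

step 1: discover 1; path=1; order=1
step 2: discover 0; path=1>0; order=1,0
step 3: discover 3; path=1>0>3; order=1,0,3
step 4: discover 2; path=1>0>3>2; order=1,0,3,2
step 5: discover 4; path=1>0>4; order=1,0,3,2,4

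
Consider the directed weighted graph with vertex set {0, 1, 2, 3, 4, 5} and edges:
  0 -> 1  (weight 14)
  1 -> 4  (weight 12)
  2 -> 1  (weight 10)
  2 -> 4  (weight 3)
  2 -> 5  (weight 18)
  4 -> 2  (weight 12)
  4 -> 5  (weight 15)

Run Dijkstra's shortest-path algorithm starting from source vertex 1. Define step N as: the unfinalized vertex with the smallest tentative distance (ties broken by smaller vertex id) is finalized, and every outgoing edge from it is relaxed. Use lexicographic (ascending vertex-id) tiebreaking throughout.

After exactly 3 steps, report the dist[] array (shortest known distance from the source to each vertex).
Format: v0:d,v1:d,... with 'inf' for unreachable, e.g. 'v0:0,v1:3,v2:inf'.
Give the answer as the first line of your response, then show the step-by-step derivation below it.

v0:inf,v1:0,v2:24,v3:inf,v4:12,v5:27

step 1: dist = v0:inf,v1:0,v2:inf,v3:inf,v4:12,v5:inf
step 2: dist = v0:inf,v1:0,v2:24,v3:inf,v4:12,v5:27
step 3: dist = v0:inf,v1:0,v2:24,v3:inf,v4:12,v5:27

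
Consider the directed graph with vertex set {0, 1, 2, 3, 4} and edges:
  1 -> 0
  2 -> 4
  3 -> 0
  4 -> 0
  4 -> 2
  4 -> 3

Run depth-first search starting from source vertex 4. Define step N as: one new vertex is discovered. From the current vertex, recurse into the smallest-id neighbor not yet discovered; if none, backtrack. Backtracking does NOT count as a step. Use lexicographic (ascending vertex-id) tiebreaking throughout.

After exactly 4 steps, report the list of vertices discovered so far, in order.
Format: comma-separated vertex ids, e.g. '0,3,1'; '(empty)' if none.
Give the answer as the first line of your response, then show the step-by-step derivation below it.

4,0,2,3

step 1: discover 4; path=4; order=4
step 2: discover 0; path=4>0; order=4,0
step 3: discover 2; path=4>2; order=4,0,2
step 4: discover 3; path=4>3; order=4,0,2,3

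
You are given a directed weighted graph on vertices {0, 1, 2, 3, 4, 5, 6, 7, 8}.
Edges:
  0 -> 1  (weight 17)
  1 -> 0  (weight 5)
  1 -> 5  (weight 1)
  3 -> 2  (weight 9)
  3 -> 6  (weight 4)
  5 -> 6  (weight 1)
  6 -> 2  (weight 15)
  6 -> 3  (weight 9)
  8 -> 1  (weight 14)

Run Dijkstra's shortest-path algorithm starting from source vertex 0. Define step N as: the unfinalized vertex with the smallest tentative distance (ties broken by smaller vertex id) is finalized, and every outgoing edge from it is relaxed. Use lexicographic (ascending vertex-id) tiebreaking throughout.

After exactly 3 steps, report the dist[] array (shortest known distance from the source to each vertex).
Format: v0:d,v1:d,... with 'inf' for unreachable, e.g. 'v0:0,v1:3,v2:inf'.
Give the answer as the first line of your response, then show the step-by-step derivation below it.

v0:0,v1:17,v2:inf,v3:inf,v4:inf,v5:18,v6:19,v7:inf,v8:inf

step 1: dist = v0:0,v1:17,v2:inf,v3:inf,v4:inf,v5:inf,v6:inf,v7:inf,v8:inf
step 2: dist = v0:0,v1:17,v2:inf,v3:inf,v4:inf,v5:18,v6:inf,v7:inf,v8:inf
step 3: dist = v0:0,v1:17,v2:inf,v3:inf,v4:inf,v5:18,v6:19,v7:inf,v8:inf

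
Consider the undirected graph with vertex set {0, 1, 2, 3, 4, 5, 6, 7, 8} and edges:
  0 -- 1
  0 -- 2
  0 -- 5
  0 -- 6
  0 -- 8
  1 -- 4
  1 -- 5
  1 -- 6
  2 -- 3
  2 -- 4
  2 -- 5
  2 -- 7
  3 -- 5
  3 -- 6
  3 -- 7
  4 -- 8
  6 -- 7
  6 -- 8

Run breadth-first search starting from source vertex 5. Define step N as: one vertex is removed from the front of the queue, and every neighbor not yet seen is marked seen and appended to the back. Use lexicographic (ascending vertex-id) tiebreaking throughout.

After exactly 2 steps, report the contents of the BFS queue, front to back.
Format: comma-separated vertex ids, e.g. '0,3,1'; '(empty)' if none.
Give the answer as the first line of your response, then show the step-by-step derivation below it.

1,2,3,6,8

step 1: dequeue 5; queue=[0,1,2,3]; order=5
step 2: dequeue 0; queue=[1,2,3,6,8]; order=5,0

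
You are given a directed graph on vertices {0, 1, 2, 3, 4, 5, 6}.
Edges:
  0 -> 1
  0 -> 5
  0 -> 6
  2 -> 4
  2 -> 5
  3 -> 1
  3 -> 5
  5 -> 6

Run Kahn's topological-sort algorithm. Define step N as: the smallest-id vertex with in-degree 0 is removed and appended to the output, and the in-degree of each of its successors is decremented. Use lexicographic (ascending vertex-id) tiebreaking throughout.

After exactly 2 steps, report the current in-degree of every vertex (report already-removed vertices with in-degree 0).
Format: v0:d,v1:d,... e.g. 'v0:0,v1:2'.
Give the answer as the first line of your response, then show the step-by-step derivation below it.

v0:0,v1:1,v2:0,v3:0,v4:0,v5:1,v6:1

step 1: output 0; order=[0]; indeg=(0,1,0,0,1,2,1)
step 2: output 2; order=[0,2]; indeg=(0,1,0,0,0,1,1)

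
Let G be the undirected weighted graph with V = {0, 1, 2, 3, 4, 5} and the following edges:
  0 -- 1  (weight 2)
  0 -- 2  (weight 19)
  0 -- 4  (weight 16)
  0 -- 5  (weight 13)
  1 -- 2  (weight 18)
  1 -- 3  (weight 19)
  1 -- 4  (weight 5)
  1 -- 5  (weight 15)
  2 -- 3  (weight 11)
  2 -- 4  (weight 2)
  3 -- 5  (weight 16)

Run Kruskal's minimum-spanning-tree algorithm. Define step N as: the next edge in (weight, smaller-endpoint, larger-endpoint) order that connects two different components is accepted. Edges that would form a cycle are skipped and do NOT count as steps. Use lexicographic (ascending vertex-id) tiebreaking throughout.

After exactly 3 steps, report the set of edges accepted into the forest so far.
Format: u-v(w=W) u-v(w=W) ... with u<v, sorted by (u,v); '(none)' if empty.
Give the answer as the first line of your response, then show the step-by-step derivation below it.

0-1(w=2) 1-4(w=5) 2-4(w=2)

step 1: add edge 0-1 (w=2); MST = {0-1(w=2)}
step 2: add edge 2-4 (w=2); MST = {0-1(w=2) 2-4(w=2)}
step 3: add edge 1-4 (w=5); MST = {0-1(w=2) 1-4(w=5) 2-4(w=2)}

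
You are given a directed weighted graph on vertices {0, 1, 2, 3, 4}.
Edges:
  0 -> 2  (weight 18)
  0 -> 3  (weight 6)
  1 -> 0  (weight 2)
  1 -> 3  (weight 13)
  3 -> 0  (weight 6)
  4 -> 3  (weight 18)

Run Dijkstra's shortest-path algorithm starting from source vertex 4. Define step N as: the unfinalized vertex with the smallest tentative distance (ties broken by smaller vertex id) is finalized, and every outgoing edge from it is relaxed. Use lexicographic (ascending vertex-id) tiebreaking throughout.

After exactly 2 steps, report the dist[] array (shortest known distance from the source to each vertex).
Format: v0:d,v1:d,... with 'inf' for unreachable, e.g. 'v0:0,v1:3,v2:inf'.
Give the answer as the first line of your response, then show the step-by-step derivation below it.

v0:24,v1:inf,v2:inf,v3:18,v4:0

step 1: dist = v0:inf,v1:inf,v2:inf,v3:18,v4:0
step 2: dist = v0:24,v1:inf,v2:inf,v3:18,v4:0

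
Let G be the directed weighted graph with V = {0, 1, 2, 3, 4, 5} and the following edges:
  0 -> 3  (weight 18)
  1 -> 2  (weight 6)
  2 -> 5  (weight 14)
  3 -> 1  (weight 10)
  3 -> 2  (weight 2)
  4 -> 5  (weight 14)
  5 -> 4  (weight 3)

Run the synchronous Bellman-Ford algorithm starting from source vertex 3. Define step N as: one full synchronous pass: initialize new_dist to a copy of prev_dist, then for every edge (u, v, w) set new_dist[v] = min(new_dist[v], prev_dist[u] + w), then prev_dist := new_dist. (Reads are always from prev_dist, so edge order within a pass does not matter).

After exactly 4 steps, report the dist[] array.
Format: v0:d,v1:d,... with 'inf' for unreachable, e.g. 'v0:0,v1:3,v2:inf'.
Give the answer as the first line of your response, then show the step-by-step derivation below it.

v0:inf,v1:10,v2:2,v3:0,v4:19,v5:16

step 1: dist = v0:inf,v1:10,v2:2,v3:0,v4:inf,v5:inf
step 2: dist = v0:inf,v1:10,v2:2,v3:0,v4:inf,v5:16
step 3: dist = v0:inf,v1:10,v2:2,v3:0,v4:19,v5:16
step 4: dist = v0:inf,v1:10,v2:2,v3:0,v4:19,v5:16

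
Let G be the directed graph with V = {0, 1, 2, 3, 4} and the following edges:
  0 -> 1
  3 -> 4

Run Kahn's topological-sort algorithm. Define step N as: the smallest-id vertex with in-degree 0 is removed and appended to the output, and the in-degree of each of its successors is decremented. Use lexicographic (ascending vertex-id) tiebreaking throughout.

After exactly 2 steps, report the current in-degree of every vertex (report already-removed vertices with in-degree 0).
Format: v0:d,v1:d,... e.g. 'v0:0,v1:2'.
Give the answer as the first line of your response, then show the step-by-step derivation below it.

v0:0,v1:0,v2:0,v3:0,v4:1

step 1: output 0; order=[0]; indeg=(0,0,0,0,1)
step 2: output 1; order=[0,1]; indeg=(0,0,0,0,1)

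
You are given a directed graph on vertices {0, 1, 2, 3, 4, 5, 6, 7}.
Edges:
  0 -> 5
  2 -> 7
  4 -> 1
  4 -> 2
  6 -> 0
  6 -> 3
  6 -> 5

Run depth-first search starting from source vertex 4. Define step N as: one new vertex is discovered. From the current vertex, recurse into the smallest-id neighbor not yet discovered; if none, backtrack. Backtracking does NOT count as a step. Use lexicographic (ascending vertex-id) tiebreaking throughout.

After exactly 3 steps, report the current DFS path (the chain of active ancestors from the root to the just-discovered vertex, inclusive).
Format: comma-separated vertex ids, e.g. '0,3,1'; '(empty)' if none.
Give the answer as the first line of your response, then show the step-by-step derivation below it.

4,2

step 1: discover 4; path=4; order=4
step 2: discover 1; path=4>1; order=4,1
step 3: discover 2; path=4>2; order=4,1,2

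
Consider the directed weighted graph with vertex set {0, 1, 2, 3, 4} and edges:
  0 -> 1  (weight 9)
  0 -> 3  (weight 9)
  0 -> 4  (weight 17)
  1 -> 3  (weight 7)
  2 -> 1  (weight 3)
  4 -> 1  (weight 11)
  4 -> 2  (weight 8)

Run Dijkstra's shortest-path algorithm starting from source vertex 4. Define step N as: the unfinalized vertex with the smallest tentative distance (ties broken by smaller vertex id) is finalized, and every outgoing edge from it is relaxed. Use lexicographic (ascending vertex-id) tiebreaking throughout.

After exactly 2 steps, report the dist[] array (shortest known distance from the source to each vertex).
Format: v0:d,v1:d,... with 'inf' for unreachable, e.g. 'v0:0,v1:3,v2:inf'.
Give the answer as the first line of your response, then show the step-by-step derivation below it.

v0:inf,v1:11,v2:8,v3:inf,v4:0

step 1: dist = v0:inf,v1:11,v2:8,v3:inf,v4:0
step 2: dist = v0:inf,v1:11,v2:8,v3:inf,v4:0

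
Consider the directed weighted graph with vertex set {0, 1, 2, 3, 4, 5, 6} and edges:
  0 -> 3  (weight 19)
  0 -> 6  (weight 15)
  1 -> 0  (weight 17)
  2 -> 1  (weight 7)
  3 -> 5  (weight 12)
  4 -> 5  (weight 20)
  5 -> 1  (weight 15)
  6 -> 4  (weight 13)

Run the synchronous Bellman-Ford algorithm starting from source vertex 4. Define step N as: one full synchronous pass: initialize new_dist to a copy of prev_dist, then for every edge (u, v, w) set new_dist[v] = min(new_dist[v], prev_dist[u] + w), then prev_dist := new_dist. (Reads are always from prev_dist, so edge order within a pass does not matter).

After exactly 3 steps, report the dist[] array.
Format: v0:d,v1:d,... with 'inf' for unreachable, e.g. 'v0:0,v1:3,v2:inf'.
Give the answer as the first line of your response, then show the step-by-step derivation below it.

v0:52,v1:35,v2:inf,v3:inf,v4:0,v5:20,v6:inf

step 1: dist = v0:inf,v1:inf,v2:inf,v3:inf,v4:0,v5:20,v6:inf
step 2: dist = v0:inf,v1:35,v2:inf,v3:inf,v4:0,v5:20,v6:inf
step 3: dist = v0:52,v1:35,v2:inf,v3:inf,v4:0,v5:20,v6:inf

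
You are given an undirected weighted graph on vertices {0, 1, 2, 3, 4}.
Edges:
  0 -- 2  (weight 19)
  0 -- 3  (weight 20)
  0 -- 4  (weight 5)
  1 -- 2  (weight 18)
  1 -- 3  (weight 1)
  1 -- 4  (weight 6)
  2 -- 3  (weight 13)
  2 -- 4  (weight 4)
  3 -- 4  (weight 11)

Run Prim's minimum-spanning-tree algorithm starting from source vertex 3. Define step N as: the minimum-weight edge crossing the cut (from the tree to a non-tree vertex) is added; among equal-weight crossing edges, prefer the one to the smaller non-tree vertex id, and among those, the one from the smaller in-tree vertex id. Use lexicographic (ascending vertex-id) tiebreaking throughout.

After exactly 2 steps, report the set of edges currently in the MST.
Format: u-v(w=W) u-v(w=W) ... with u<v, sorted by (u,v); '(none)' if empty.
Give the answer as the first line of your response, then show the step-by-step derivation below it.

1-3(w=1) 1-4(w=6)

step 1: add edge 1-3 (w=1); MST = {1-3(w=1)}
step 2: add edge 1-4 (w=6); MST = {1-3(w=1) 1-4(w=6)}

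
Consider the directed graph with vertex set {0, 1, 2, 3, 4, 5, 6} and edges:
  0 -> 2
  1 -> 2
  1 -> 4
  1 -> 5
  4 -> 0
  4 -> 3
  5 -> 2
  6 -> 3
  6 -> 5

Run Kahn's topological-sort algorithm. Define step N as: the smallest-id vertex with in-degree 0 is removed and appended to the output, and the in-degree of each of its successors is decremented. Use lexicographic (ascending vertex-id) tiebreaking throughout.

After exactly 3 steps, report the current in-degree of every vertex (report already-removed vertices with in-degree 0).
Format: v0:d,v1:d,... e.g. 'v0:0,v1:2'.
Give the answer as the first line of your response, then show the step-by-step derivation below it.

v0:0,v1:0,v2:1,v3:1,v4:0,v5:1,v6:0

step 1: output 1; order=[1]; indeg=(1,0,2,2,0,1,0)
step 2: output 4; order=[1,4]; indeg=(0,0,2,1,0,1,0)
step 3: output 0; order=[1,4,0]; indeg=(0,0,1,1,0,1,0)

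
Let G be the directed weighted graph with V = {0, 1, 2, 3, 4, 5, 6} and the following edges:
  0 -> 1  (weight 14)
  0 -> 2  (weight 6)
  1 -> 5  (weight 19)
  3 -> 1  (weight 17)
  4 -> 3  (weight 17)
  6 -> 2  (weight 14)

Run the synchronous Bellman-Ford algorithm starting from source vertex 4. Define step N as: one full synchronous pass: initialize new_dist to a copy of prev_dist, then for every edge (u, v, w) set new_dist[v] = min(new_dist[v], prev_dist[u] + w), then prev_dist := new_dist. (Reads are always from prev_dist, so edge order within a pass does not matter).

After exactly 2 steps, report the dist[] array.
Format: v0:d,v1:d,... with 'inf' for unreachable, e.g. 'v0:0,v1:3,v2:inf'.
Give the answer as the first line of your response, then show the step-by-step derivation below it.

v0:inf,v1:34,v2:inf,v3:17,v4:0,v5:inf,v6:inf

step 1: dist = v0:inf,v1:inf,v2:inf,v3:17,v4:0,v5:inf,v6:inf
step 2: dist = v0:inf,v1:34,v2:inf,v3:17,v4:0,v5:inf,v6:inf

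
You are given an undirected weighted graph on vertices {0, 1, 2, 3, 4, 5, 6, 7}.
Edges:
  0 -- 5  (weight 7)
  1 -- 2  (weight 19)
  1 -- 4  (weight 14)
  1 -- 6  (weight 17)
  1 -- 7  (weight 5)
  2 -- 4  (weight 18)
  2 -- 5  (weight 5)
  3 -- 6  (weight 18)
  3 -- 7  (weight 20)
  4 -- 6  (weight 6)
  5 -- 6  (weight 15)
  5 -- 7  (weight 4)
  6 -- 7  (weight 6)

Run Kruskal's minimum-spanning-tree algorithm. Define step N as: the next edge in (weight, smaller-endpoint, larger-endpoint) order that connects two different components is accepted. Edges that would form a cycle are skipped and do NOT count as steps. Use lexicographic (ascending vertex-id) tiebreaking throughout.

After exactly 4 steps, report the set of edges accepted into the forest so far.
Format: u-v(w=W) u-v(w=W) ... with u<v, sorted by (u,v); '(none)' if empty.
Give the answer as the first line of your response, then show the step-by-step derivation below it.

1-7(w=5) 2-5(w=5) 4-6(w=6) 5-7(w=4)

step 1: add edge 5-7 (w=4); MST = {5-7(w=4)}
step 2: add edge 1-7 (w=5); MST = {1-7(w=5) 5-7(w=4)}
step 3: add edge 2-5 (w=5); MST = {1-7(w=5) 2-5(w=5) 5-7(w=4)}
step 4: add edge 4-6 (w=6); MST = {1-7(w=5) 2-5(w=5) 4-6(w=6) 5-7(w=4)}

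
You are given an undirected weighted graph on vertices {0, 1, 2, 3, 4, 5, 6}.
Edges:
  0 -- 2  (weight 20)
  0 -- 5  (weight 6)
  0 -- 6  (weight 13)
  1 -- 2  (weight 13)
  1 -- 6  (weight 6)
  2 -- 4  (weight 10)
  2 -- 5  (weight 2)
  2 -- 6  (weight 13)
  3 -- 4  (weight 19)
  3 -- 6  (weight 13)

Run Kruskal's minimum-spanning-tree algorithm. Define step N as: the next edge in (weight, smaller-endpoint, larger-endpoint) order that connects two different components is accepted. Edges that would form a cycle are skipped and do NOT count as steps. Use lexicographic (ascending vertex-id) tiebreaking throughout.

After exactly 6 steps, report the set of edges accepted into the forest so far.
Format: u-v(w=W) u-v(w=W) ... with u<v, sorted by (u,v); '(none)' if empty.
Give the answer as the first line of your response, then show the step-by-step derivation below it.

0-5(w=6) 0-6(w=13) 1-6(w=6) 2-4(w=10) 2-5(w=2) 3-6(w=13)

step 1: add edge 2-5 (w=2); MST = {2-5(w=2)}
step 2: add edge 0-5 (w=6); MST = {0-5(w=6) 2-5(w=2)}
step 3: add edge 1-6 (w=6); MST = {0-5(w=6) 1-6(w=6) 2-5(w=2)}
step 4: add edge 2-4 (w=10); MST = {0-5(w=6) 1-6(w=6) 2-4(w=10) 2-5(w=2)}
step 5: add edge 0-6 (w=13); MST = {0-5(w=6) 0-6(w=13) 1-6(w=6) 2-4(w=10) 2-5(w=2)}
step 6: add edge 3-6 (w=13); MST = {0-5(w=6) 0-6(w=13) 1-6(w=6) 2-4(w=10) 2-5(w=2) 3-6(w=13)}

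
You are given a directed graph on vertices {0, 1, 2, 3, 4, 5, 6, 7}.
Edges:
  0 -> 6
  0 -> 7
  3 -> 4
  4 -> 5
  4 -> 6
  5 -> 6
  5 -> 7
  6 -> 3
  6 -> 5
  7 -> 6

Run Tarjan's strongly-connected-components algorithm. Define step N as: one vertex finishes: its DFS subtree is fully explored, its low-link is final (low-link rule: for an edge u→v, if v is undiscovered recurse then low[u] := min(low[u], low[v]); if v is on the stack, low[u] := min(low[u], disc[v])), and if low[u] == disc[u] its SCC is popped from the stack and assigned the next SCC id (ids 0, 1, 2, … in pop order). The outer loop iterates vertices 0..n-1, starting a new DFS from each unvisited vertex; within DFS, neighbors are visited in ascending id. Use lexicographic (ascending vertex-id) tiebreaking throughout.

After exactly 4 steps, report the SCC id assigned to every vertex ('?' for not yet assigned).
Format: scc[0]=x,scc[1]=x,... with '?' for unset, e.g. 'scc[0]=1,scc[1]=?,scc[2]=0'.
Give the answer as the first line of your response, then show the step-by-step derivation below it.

scc[0]=?,scc[1]=?,scc[2]=?,scc[3]=?,scc[4]=?,scc[5]=?,scc[6]=?,scc[7]=?

step 1: low=(low[0]=0,low[1]=?,low[2]=?,low[3]=2,low[4]=3,low[5]=1,low[6]=1,low[7]=1); scc=(scc[0]=?,scc[1]=?,scc[2]=?,scc[3]=?,scc[4]=?,scc[5]=?,scc[6]=?,scc[7]=?)
step 2: low=(low[0]=0,low[1]=?,low[2]=?,low[3]=2,low[4]=3,low[5]=1,low[6]=1,low[7]=1); scc=(scc[0]=?,scc[1]=?,scc[2]=?,scc[3]=?,scc[4]=?,scc[5]=?,scc[6]=?,scc[7]=?)
step 3: low=(low[0]=0,low[1]=?,low[2]=?,low[3]=2,low[4]=1,low[5]=1,low[6]=1,low[7]=1); scc=(scc[0]=?,scc[1]=?,scc[2]=?,scc[3]=?,scc[4]=?,scc[5]=?,scc[6]=?,scc[7]=?)
step 4: low=(low[0]=0,low[1]=?,low[2]=?,low[3]=1,low[4]=1,low[5]=1,low[6]=1,low[7]=1); scc=(scc[0]=?,scc[1]=?,scc[2]=?,scc[3]=?,scc[4]=?,scc[5]=?,scc[6]=?,scc[7]=?)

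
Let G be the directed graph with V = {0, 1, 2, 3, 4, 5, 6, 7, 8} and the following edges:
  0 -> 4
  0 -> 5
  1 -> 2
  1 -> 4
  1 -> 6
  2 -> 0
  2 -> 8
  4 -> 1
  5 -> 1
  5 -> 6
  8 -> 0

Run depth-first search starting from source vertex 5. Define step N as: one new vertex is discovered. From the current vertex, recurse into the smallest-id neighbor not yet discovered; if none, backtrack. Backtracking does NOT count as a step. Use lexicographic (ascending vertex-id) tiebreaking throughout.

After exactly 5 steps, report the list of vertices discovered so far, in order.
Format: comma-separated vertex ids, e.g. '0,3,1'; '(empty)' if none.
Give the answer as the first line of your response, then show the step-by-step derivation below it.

5,1,2,0,4

step 1: discover 5; path=5; order=5
step 2: discover 1; path=5>1; order=5,1
step 3: discover 2; path=5>1>2; order=5,1,2
step 4: discover 0; path=5>1>2>0; order=5,1,2,0
step 5: discover 4; path=5>1>2>0>4; order=5,1,2,0,4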